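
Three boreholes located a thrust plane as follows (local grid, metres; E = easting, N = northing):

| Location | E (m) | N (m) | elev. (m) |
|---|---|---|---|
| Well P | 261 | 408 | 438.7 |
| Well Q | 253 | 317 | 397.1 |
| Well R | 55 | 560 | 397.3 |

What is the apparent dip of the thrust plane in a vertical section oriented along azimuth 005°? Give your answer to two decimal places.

24.47°

Two edge vectors: Well P→Well Q = (-8, -91, -41.6), Well P→Well R = (-206, 152, -41.4).
Normal n = (Well P→Well Q) × (Well P→Well R) = (10090.6, 8238.4, -19962).
So ∂z/∂E = −n_x/n_z = 0.50549 and ∂z/∂N = −n_y/n_z = 0.41270.
Unit vector along 005° is (sin 5°, cos 5°) = (0.0872, 0.9962).
Slope in that direction = a·(0.0872) + b·(0.9962) = 0.45519.
Apparent dip = arctan|0.45519| = 24.47° (true dip is 33.1°, so apparent ≤ true as expected).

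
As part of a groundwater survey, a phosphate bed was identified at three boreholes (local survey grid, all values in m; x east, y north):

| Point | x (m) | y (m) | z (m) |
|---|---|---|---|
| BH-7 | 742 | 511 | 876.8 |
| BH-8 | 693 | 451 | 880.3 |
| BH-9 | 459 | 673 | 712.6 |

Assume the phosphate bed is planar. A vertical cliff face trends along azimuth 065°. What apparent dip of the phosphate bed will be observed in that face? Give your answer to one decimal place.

Let the plane be z = a·x + b·y + c.
BH-8−BH-7: −49a − 60b = 3.5;  BH-9−BH-7: −283a + 162b = −164.2.
Solving gives a = 0.37262, b = −0.36264.
Unit vector along 065° is (sin 65°, cos 65°) = (0.9063, 0.4226).
Slope in that direction = a·(0.9063) + b·(0.4226) = 0.18445.
Apparent dip = arctan|0.18445| = 10.5° (true dip is 27.5°, so apparent ≤ true as expected).

10.5°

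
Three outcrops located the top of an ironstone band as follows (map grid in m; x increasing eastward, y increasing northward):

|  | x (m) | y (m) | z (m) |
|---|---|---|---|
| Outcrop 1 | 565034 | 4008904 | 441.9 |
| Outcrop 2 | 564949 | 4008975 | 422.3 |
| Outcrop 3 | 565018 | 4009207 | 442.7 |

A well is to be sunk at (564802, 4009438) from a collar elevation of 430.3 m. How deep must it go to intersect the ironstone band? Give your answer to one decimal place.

Two edge vectors: Outcrop 1→Outcrop 2 = (-85, 71, -19.6), Outcrop 1→Outcrop 3 = (-16, 303, 0.8).
Normal n = (Outcrop 1→Outcrop 2) × (Outcrop 1→Outcrop 3) = (5995.6, 381.6, -24619).
So ∂z/∂x = −n_x/n_z = 0.243535481 and ∂z/∂y = −n_y/n_z = 0.015500223.
Intercept c from Outcrop 1: 441.9 − 137605.83 − 62138.91 = −199302.83.
At (564802, 4009438): z_contact = 137549.33 + 62147.18 − 199302.83 = 393.68 m.
Depth below ground = 430.3 − 393.68 = 36.6 m.

36.6 m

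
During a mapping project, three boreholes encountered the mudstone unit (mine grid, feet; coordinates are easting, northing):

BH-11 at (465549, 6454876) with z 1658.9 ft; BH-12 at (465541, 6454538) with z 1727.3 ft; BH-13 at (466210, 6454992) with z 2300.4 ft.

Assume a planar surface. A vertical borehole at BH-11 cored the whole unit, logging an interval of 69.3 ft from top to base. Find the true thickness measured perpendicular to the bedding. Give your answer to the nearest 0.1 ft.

Let the plane be z = a·easting + b·northing + c.
BH-12−BH-11: −8a − 338b = 68.4;  BH-13−BH-11: 661a + 116b = 641.5.
Solving gives a = 1.01021, b = −0.22628.
|∇z| = √(a²+b²) = 1.03524, so dip δ = arctan(1.03524) = 45.99°.
True thickness = vertical thickness × cos δ = 69.3 × cos 45.99° = 48.1 ft.

48.1 ft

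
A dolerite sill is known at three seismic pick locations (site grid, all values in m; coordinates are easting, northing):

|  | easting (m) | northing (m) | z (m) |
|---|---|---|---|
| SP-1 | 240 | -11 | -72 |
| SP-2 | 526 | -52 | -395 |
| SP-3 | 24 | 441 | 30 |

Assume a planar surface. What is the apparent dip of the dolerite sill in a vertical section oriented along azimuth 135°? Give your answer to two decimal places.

30.73°

Let the plane be z = a·easting + b·northing + c.
SP-2−SP-1: 286a − 41b = −323;  SP-3−SP-1: −216a + 452b = 102.
Solving gives a = −1.17770, b = −0.33713.
Unit vector along 135° is (sin 135°, cos 135°) = (0.7071, -0.7071).
Slope in that direction = a·(0.7071) + b·(-0.7071) = −0.59437.
Apparent dip = arctan|0.59437| = 30.73° (true dip is 50.8°, so apparent ≤ true as expected).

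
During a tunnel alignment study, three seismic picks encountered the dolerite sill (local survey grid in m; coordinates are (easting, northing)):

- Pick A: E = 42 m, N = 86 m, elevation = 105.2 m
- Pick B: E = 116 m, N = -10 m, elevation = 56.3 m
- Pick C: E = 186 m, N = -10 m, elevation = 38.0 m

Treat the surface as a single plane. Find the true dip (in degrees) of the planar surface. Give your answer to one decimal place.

22.0°

Let the plane be z = a·E + b·N + c.
Pick B−Pick A: 74a − 96b = −48.9;  Pick C−Pick A: 144a − 96b = −67.2.
Solving gives a = −0.26143, b = 0.30786.
Gradient magnitude |∇z| = √(a² + b²) = √(0.06834 + 0.09478) = 0.40388.
True dip = arctan(0.40388) = 22.0°, dipping toward SE (azimuth ≈ 140°).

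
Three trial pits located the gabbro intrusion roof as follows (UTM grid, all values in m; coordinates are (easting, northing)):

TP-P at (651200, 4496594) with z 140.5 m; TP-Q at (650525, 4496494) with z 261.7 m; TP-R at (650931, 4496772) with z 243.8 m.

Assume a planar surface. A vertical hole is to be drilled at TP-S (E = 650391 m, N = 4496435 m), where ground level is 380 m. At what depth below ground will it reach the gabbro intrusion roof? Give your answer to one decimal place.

Let the plane be z = a·E + b·N + c.
TP-Q−TP-P: −675a − 100b = 121.2;  TP-R−TP-P: −269a + 178b = 103.3.
Solving gives a = −0.216957497, b = 0.252463108.
Then c = 140.5 − a·651200 − b·4496594 = −993800.87.
At (650391, 4496435): z_contact = −141107.20 + 1135183.95 − 993800.87 = 275.88 m.
Depth below ground = 380 − 275.88 = 104.1 m.

104.1 m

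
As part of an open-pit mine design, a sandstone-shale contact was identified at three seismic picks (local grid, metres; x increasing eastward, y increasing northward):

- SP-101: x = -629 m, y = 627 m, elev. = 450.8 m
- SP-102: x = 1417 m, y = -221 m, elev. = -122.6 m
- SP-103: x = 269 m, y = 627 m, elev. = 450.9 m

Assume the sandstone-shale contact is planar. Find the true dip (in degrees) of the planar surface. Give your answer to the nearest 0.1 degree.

Two edge vectors: SP-101→SP-102 = (2046, -848, -573.4), SP-101→SP-103 = (898, 0, 0.1).
Normal n = (SP-101→SP-102) × (SP-101→SP-103) = (-84.8, -515117.8, 761504).
So ∂z/∂x = −n_x/n_z = 0.00011 and ∂z/∂y = −n_y/n_z = 0.67645.
Gradient magnitude |∇z| = √(a² + b²) = √(0.00000 + 0.45758) = 0.67645.
True dip = arctan(0.67645) = 34.1°, dipping toward S (azimuth ≈ 180°).

34.1°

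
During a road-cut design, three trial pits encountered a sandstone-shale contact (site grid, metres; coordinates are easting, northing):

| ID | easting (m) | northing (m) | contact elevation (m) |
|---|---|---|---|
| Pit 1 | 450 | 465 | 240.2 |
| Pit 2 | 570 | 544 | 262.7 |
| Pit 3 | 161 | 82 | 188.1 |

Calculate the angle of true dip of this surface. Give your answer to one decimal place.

11.0°

Two edge vectors: Pit 1→Pit 2 = (120, 79, 22.5), Pit 1→Pit 3 = (-289, -383, -52.1).
Normal n = (Pit 1→Pit 2) × (Pit 1→Pit 3) = (4501.6, -250.5, -23129).
So ∂z/∂easting = −n_x/n_z = 0.19463 and ∂z/∂northing = −n_y/n_z = −0.01083.
Gradient magnitude |∇z| = √(a² + b²) = √(0.03788 + 0.00012) = 0.19493.
True dip = arctan(0.19493) = 11.0°, dipping toward W (azimuth ≈ 273°).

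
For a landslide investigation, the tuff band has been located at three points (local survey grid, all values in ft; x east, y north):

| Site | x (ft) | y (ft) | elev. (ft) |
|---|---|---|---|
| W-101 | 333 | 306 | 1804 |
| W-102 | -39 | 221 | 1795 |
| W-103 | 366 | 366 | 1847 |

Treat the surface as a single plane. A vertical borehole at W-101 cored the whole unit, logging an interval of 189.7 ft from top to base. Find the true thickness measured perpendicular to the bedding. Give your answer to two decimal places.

Two edge vectors: W-101→W-102 = (-372, -85, -9), W-101→W-103 = (33, 60, 43).
Normal n = (W-101→W-102) × (W-101→W-103) = (-3115, 15699, -19515).
So ∂z/∂x = −n_x/n_z = −0.15962 and ∂z/∂y = −n_y/n_z = 0.80446.
|∇z| = √(a²+b²) = 0.82014, so dip δ = arctan(0.82014) = 39.36°.
True thickness = vertical thickness × cos δ = 189.7 × cos 39.36° = 146.68 ft.

146.68 ft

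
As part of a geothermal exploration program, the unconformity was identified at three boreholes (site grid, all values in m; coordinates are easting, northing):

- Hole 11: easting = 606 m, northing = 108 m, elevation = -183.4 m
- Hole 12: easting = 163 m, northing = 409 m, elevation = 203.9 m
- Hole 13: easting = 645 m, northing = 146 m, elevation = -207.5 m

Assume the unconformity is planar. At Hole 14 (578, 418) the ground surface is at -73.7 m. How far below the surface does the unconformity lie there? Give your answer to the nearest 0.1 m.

40.1 m

Let the plane be z = a·easting + b·northing + c.
Hole 12−Hole 11: −443a + 301b = 387.3;  Hole 13−Hole 11: 39a + 38b = −24.1.
Solving gives a = −0.76896, b = 0.15499.
Then c = -183.4 − a·606 − b·108 = 265.85.
At (578, 418): z_contact = −444.46 + 64.78 + 265.85 = -113.82 m.
Depth below ground = -73.7 − (-113.82) = 40.1 m.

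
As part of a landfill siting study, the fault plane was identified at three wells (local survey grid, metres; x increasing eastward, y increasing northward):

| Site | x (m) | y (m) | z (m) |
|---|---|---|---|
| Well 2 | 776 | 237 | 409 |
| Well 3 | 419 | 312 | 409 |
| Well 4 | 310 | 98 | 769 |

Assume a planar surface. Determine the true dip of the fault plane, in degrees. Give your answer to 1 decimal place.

57.2°

Let the plane be z = a·x + b·y + c.
Well 3−Well 2: −357a + 75b = 0;  Well 4−Well 2: −466a − 139b = 360.
Solving gives a = −0.31925, b = −1.51963.
Gradient magnitude |∇z| = √(a² + b²) = √(0.10192 + 2.30929) = 1.55281.
True dip = arctan(1.55281) = 57.2°, dipping toward NNE (azimuth ≈ 012°).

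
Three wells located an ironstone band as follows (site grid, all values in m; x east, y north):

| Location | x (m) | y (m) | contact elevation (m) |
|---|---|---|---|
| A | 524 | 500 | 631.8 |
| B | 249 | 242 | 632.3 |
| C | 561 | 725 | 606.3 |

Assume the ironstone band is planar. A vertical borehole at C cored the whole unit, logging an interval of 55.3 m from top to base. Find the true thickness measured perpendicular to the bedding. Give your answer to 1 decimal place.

54.4 m

Let the plane be z = a·x + b·y + c.
B−A: −275a − 258b = 0.5;  C−A: 37a + 225b = −25.5.
Solving gives a = 0.12357, b = −0.13365.
|∇z| = √(a²+b²) = 0.18203, so dip δ = arctan(0.18203) = 10.32°.
True thickness = vertical thickness × cos δ = 55.3 × cos 10.32° = 54.4 m.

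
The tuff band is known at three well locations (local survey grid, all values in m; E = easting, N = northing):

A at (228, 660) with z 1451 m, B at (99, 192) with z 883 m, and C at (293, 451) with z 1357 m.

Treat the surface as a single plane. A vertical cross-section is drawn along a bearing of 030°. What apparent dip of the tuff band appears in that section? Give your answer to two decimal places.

54.29°

Let the plane be z = a·E + b·N + c.
B−A: −129a − 468b = −568;  C−A: 65a − 209b = −94.
Solving gives a = 1.30217, b = 0.85474.
Unit vector along 030° is (sin 30°, cos 30°) = (0.5000, 0.8660).
Slope in that direction = a·(0.5000) + b·(0.8660) = 1.39132.
Apparent dip = arctan|1.39132| = 54.29° (true dip is 57.3°, so apparent ≤ true as expected).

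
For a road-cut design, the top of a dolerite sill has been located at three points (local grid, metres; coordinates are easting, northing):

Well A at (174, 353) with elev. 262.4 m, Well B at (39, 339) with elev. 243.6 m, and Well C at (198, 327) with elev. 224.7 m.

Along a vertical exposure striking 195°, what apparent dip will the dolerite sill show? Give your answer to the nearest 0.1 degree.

Two edge vectors: Well A→Well B = (-135, -14, -18.8), Well A→Well C = (24, -26, -37.7).
Normal n = (Well A→Well B) × (Well A→Well C) = (39, -5540.7, 3846).
So ∂z/∂easting = −n_x/n_z = −0.01014 and ∂z/∂northing = −n_y/n_z = 1.44064.
Unit vector along 195° is (sin 195°, cos 195°) = (-0.2588, -0.9659).
Slope in that direction = a·(-0.2588) + b·(-0.9659) = −1.38893.
Apparent dip = arctan|1.38893| = 54.2° (true dip is 55.2°, so apparent ≤ true as expected).

54.2°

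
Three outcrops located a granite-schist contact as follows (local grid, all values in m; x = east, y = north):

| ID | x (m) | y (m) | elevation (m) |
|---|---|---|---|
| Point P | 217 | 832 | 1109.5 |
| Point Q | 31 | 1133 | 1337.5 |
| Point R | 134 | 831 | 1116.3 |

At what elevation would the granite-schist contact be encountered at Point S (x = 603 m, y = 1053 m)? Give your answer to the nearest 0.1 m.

Let the plane be z = a·x + b·y + c.
Point Q−Point P: −186a + 301b = 228;  Point R−Point P: −83a − 1b = 6.8.
Solving gives a = −0.090381, b = 0.701625.
Then c = 1109.5 − a·217 − b·832 = 545.36.
At (603, 1053): z = −54.5 + 738.8 + 545.36 = 1229.7 m.

1229.7 m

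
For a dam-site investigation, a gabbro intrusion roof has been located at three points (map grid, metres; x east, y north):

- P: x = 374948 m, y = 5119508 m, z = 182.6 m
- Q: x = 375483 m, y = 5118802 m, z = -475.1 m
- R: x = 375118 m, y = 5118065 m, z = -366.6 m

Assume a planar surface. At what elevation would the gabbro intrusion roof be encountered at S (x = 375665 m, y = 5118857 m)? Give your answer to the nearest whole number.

Let the plane be z = a·x + b·y + c.
Q−P: 535a − 706b = −657.7;  R−P: 170a − 1443b = −549.2.
Solving gives a = −0.86094910, b = 0.27916747.
Then c = 182.6 − a·374948 − b·5119508 = −1106206.33.
At (375665, 5118857): z = −323428.4 + 1429018.3 − 1106206.33 = -616.4 m.

-616 m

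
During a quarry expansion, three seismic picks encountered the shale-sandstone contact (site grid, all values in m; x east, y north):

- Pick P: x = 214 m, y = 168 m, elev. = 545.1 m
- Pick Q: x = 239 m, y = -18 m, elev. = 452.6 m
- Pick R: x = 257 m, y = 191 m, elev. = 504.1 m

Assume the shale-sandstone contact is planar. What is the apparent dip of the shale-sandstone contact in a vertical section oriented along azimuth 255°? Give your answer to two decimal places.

Two edge vectors: Pick P→Pick Q = (25, -186, -92.5), Pick P→Pick R = (43, 23, -41).
Normal n = (Pick P→Pick Q) × (Pick P→Pick R) = (9753.5, -2952.5, 8573).
So ∂z/∂x = −n_x/n_z = −1.13770 and ∂z/∂y = −n_y/n_z = 0.34440.
Unit vector along 255° is (sin 255°, cos 255°) = (-0.9659, -0.2588).
Slope in that direction = a·(-0.9659) + b·(-0.2588) = 1.00980.
Apparent dip = arctan|1.00980| = 45.28° (true dip is 49.9°, so apparent ≤ true as expected).

45.28°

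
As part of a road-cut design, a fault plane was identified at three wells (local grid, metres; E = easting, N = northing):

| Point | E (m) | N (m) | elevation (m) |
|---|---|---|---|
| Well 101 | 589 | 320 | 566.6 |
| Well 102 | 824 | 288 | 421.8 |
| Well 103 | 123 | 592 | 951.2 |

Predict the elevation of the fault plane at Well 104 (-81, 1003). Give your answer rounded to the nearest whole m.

Let the plane be z = a·E + b·N + c.
Well 102−Well 101: 235a − 32b = −144.8;  Well 103−Well 101: −466a + 272b = 384.6.
Solving gives a = −0.55253, b = 0.46736.
Then c = 566.6 − a·589 − b·320 = 742.49.
At (-81, 1003): z = 44.8 + 468.8 + 742.49 = 1256.0 m.

1256 m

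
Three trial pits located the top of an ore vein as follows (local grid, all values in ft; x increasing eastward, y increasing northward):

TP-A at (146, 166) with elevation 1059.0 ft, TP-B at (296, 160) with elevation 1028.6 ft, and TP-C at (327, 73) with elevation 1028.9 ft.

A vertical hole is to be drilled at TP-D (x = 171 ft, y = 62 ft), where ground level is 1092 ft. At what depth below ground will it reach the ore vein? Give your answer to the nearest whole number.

30 ft

Two edge vectors: TP-A→TP-B = (150, -6, -30.4), TP-A→TP-C = (181, -93, -30.1).
Normal n = (TP-A→TP-B) × (TP-A→TP-C) = (-2646.6, -987.4, -12864).
So ∂z/∂x = −n_x/n_z = −0.20574 and ∂z/∂y = −n_y/n_z = −0.07676.
Intercept c from TP-A: 1059 + 30.04 + 12.74 = 1101.78.
At (171, 62): z_contact = −35.2 − 4.8 + 1101.78 = 1061.8 ft.
Depth below ground = 1092 − 1061.8 = 30 ft.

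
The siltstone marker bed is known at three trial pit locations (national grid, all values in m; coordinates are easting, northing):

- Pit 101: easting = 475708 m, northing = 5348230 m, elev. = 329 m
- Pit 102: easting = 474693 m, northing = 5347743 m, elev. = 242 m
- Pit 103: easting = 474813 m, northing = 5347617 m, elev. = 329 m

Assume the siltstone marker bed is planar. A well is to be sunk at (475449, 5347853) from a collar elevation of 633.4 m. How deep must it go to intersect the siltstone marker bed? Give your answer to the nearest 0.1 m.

Let the plane be z = a·easting + b·northing + c.
Pit 102−Pit 101: −1015a − 487b = −87;  Pit 103−Pit 101: −895a − 613b = 0.
Solving gives a = 0.286218000, b = −0.417887619.
Then c = 329 − a·475708 − b·5348230 = 2099131.91.
At (475449, 5347853): z_contact = 136082.06 − 2234801.56 + 2099131.91 = 412.41 m.
Depth below ground = 633.4 − 412.41 = 221.0 m.

221.0 m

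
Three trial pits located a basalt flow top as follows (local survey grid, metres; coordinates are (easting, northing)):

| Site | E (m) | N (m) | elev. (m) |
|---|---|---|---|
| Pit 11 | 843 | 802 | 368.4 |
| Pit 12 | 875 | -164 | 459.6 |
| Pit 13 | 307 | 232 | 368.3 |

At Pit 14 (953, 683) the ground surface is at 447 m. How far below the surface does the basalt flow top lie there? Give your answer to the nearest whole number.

Let the plane be z = a·E + b·N + c.
Pit 12−Pit 11: 32a − 966b = 91.2;  Pit 13−Pit 11: −536a − 570b = −0.1.
Solving gives a = 0.09716, b = −0.09119.
Then c = 368.4 − a·843 − b·802 = 359.63.
At (953, 683): z_contact = 92.6 − 62.3 + 359.63 = 389.9 m.
Depth below ground = 447 − 389.9 = 57 m.

57 m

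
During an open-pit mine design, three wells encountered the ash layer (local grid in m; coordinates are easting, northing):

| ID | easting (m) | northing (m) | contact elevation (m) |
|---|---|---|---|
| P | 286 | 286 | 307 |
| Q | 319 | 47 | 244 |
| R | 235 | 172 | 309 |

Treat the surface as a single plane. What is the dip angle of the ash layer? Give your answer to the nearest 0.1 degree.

Let the plane be z = a·easting + b·northing + c.
Q−P: 33a − 239b = −63;  R−P: −51a − 114b = 2.
Solving gives a = −0.48022, b = 0.19729.
Gradient magnitude |∇z| = √(a² + b²) = √(0.23061 + 0.03892) = 0.51917.
True dip = arctan(0.51917) = 27.4°, dipping toward ESE (azimuth ≈ 112°).

27.4°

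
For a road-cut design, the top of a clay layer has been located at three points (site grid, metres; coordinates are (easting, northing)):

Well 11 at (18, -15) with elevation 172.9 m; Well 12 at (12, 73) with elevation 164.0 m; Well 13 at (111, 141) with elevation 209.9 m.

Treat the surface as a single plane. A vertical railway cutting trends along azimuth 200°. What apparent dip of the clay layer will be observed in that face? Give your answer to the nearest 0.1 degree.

Let the plane be z = a·E + b·N + c.
Well 12−Well 11: −6a + 88b = −8.9;  Well 13−Well 11: 93a + 156b = 37.
Solving gives a = 0.50925, b = −0.06641.
Unit vector along 200° is (sin 200°, cos 200°) = (-0.3420, -0.9397).
Slope in that direction = a·(-0.3420) + b·(-0.9397) = −0.11177.
Apparent dip = arctan|0.11177| = 6.4° (true dip is 27.2°, so apparent ≤ true as expected).

6.4°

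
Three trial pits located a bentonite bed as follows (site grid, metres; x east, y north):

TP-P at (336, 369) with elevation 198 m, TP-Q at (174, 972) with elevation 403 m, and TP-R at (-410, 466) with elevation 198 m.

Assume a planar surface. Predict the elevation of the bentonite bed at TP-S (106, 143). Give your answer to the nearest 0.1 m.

107.9 m

Let the plane be z = a·x + b·y + c.
TP-Q−TP-P: −162a + 603b = 205;  TP-R−TP-P: −746a + 97b = 0.
Solving gives a = 0.04580, b = 0.35227.
Then c = 198 − a·336 − b·369 = 52.62.
At (106, 143): z = 4.9 + 50.4 + 52.62 = 107.9 m.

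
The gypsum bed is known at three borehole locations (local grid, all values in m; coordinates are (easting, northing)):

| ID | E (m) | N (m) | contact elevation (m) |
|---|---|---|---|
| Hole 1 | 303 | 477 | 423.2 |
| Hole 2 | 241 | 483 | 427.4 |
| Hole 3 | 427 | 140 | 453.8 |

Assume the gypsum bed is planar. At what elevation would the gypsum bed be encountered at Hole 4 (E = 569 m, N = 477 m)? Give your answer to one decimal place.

Let the plane be z = a·E + b·N + c.
Hole 2−Hole 1: −62a + 6b = 4.2;  Hole 3−Hole 1: 124a − 337b = 30.6.
Solving gives a = −0.07935, b = −0.12000.
Then c = 423.2 − a·303 − b·477 = 504.48.
At (569, 477): z = −45.2 − 57.2 + 504.48 = 402.1 m.

402.1 m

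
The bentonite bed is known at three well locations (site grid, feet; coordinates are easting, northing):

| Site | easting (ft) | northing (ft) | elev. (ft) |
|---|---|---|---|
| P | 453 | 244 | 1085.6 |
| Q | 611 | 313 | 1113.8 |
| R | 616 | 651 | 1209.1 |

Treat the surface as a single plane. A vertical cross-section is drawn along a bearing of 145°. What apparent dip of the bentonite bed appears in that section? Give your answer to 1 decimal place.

Let the plane be z = a·easting + b·northing + c.
Q−P: 158a + 69b = 28.2;  R−P: 163a + 407b = 123.5.
Solving gives a = 0.05571, b = 0.28113.
Unit vector along 145° is (sin 145°, cos 145°) = (0.5736, -0.8192).
Slope in that direction = a·(0.5736) + b·(-0.8192) = −0.19833.
Apparent dip = arctan|0.19833| = 11.2° (true dip is 16.0°, so apparent ≤ true as expected).

11.2°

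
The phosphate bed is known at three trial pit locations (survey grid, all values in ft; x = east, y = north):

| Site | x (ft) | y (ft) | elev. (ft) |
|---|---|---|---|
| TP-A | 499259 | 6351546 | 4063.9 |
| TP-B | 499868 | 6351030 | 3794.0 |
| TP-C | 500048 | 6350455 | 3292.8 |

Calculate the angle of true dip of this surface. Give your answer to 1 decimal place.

Two edge vectors: TP-A→TP-B = (609, -516, -269.9), TP-A→TP-C = (789, -1091, -771.1).
Normal n = (TP-A→TP-B) × (TP-A→TP-C) = (103426.7, 256648.8, -257295).
So ∂z/∂x = −n_x/n_z = 0.40198 and ∂z/∂y = −n_y/n_z = 0.99749.
Gradient magnitude |∇z| = √(a² + b²) = √(0.16159 + 0.99498) = 1.07544.
True dip = arctan(1.07544) = 47.1°, dipping toward SSW (azimuth ≈ 202°).

47.1°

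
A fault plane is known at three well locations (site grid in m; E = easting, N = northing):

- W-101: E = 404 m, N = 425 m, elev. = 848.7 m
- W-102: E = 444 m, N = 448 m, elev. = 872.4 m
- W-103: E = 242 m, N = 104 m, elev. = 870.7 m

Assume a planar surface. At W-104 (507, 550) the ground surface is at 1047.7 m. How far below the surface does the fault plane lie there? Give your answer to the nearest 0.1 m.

172.0 m

Let the plane be z = a·E + b·N + c.
W-102−W-101: 40a + 23b = 23.7;  W-103−W-101: −162a − 321b = 22.
Solving gives a = 0.89025, b = −0.51782.
Then c = 848.7 − a·404 − b·425 = 709.11.
At (507, 550): z_contact = 451.35 − 284.80 + 709.11 = 875.67 m.
Depth below ground = 1047.7 − 875.67 = 172.0 m.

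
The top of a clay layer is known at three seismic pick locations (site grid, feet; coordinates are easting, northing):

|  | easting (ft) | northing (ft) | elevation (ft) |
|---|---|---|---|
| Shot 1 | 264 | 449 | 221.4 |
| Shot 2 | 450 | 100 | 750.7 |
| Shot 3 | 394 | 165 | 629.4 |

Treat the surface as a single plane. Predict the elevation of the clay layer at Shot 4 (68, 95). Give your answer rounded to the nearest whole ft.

349 ft

Two edge vectors: Shot 1→Shot 2 = (186, -349, 529.3), Shot 1→Shot 3 = (130, -284, 408).
Normal n = (Shot 1→Shot 2) × (Shot 1→Shot 3) = (7929.2, -7079, -7454).
So ∂z/∂easting = −n_x/n_z = 1.06375 and ∂z/∂northing = −n_y/n_z = −0.94969.
Intercept c from Shot 1: 221.4 − 280.83 + 426.41 = 366.98.
At (68, 95): z = 72.3 − 90.2 + 366.98 = 349.1 ft.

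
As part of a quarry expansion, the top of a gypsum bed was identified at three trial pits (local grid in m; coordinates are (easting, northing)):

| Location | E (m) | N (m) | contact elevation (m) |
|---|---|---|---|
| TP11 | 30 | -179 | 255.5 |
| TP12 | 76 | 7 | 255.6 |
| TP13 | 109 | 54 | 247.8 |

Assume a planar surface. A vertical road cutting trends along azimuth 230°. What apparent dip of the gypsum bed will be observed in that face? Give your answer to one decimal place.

12.5°

Two edge vectors: TP11→TP12 = (46, 186, 0.1), TP11→TP13 = (79, 233, -7.7).
Normal n = (TP11→TP12) × (TP11→TP13) = (-1455.5, 362.1, -3976).
So ∂z/∂E = −n_x/n_z = −0.36607 and ∂z/∂N = −n_y/n_z = 0.09107.
Unit vector along 230° is (sin 230°, cos 230°) = (-0.7660, -0.6428).
Slope in that direction = a·(-0.7660) + b·(-0.6428) = 0.22189.
Apparent dip = arctan|0.22189| = 12.5° (true dip is 20.7°, so apparent ≤ true as expected).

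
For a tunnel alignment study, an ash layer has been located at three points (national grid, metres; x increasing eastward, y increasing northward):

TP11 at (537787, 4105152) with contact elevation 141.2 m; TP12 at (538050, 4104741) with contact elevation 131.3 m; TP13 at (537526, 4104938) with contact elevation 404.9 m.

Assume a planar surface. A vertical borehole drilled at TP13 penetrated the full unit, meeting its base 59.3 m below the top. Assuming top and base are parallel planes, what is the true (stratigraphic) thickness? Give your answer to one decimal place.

46.5 m

Two edge vectors: TP11→TP12 = (263, -411, -9.9), TP11→TP13 = (-261, -214, 263.7).
Normal n = (TP11→TP12) × (TP11→TP13) = (-110499.3, -66769.2, -163553).
So ∂z/∂x = −n_x/n_z = −0.67562 and ∂z/∂y = −n_y/n_z = −0.40824.
|∇z| = √(a²+b²) = 0.78938, so dip δ = arctan(0.78938) = 38.29°.
True thickness = vertical thickness × cos δ = 59.3 × cos 38.29° = 46.5 m.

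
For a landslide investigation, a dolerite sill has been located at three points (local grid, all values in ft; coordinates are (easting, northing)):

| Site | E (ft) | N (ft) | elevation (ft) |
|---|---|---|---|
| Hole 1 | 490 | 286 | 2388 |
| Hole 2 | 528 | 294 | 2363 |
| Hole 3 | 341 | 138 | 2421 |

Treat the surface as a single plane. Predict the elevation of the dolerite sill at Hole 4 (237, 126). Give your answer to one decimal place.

2494.9 ft

Let the plane be z = a·E + b·N + c.
Hole 2−Hole 1: 38a + 8b = −25;  Hole 3−Hole 1: −149a − 148b = 33.
Solving gives a = −0.77527, b = 0.55754.
Then c = 2388 − a·490 − b·286 = 2608.43.
At (237, 126): z = −183.7 + 70.2 + 2608.43 = 2494.9 ft.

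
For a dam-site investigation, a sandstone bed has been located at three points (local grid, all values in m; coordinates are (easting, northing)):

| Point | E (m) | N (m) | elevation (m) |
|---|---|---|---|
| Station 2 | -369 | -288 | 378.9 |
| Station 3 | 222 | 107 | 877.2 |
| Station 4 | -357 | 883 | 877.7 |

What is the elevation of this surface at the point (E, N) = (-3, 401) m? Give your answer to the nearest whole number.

Two edge vectors: Station 2→Station 3 = (591, 395, 498.3), Station 2→Station 4 = (12, 1171, 498.8).
Normal n = (Station 2→Station 3) × (Station 2→Station 4) = (-386483.3, -288811.2, 687321).
So ∂z/∂E = −n_x/n_z = 0.56230 and ∂z/∂N = −n_y/n_z = 0.42020.
Intercept c from Station 2: 378.9 + 207.49 + 121.02 = 707.41.
At (-3, 401): z = −1.7 + 168.5 + 707.41 = 874.2 m.

874 m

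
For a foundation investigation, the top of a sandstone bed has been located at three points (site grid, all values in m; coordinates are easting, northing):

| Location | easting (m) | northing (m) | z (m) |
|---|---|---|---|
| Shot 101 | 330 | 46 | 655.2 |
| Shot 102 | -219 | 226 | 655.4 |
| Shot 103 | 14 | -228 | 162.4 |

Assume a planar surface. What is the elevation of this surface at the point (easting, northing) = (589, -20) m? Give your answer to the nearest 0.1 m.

679.8 m

Let the plane be z = a·easting + b·northing + c.
Shot 102−Shot 101: −549a + 180b = 0.2;  Shot 103−Shot 101: −316a − 274b = −492.8.
Solving gives a = 0.42762, b = 1.30537.
Then c = 655.2 − a·330 − b·46 = 454.04.
At (589, -20): z = 251.9 − 26.1 + 454.04 = 679.8 m.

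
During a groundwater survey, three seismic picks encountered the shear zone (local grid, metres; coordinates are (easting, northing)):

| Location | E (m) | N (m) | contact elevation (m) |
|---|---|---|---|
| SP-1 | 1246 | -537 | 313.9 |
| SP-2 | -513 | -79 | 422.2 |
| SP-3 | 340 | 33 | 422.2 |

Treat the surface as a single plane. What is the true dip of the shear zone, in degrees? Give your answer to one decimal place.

9.0°

Two edge vectors: SP-1→SP-2 = (-1759, 458, 108.3), SP-1→SP-3 = (-906, 570, 108.3).
Normal n = (SP-1→SP-2) × (SP-1→SP-3) = (-12129.6, 92379.9, -587682).
So ∂z/∂E = −n_x/n_z = −0.02064 and ∂z/∂N = −n_y/n_z = 0.15719.
Gradient magnitude |∇z| = √(a² + b²) = √(0.00043 + 0.02471) = 0.15854.
True dip = arctan(0.15854) = 9.0°, dipping toward S (azimuth ≈ 173°).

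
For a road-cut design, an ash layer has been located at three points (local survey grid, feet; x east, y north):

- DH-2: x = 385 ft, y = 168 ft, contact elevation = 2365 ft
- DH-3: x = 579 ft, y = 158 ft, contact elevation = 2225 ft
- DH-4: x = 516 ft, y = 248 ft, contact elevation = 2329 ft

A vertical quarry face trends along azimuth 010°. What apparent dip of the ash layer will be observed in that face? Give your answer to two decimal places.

28.60°

Let the plane be z = a·x + b·y + c.
DH-3−DH-2: 194a − 10b = −140;  DH-4−DH-2: 131a + 80b = −36.
Solving gives a = −0.68687, b = 0.67475.
Unit vector along 010° is (sin 10°, cos 10°) = (0.1736, 0.9848).
Slope in that direction = a·(0.1736) + b·(0.9848) = 0.54522.
Apparent dip = arctan|0.54522| = 28.60° (true dip is 43.9°, so apparent ≤ true as expected).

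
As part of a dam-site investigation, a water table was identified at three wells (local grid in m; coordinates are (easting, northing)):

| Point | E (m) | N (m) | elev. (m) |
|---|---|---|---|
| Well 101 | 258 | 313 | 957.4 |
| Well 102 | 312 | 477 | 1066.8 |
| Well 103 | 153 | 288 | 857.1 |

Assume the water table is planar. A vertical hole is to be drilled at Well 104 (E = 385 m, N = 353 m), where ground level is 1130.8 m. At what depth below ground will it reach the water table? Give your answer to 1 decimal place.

Let the plane be z = a·E + b·N + c.
Well 102−Well 101: 54a + 164b = 109.4;  Well 103−Well 101: −105a − 25b = −100.3.
Solving gives a = 0.86416, b = 0.38253.
Then c = 957.4 − a·258 − b·313 = 614.71.
At (385, 353): z_contact = 332.70 + 135.03 + 614.71 = 1082.45 m.
Depth below ground = 1130.8 − 1082.45 = 48.4 m.

48.4 m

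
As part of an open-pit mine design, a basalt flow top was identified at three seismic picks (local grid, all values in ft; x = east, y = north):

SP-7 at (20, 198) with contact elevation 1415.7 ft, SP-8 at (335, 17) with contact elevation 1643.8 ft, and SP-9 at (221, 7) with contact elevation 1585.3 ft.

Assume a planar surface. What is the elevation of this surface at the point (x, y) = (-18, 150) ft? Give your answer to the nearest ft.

Two edge vectors: SP-7→SP-8 = (315, -181, 228.1), SP-7→SP-9 = (201, -191, 169.6).
Normal n = (SP-7→SP-8) × (SP-7→SP-9) = (12869.5, -7575.9, -23784).
So ∂z/∂x = −n_x/n_z = 0.54110 and ∂z/∂y = −n_y/n_z = −0.31853.
Intercept c from SP-7: 1415.7 − 10.82 + 63.07 = 1467.95.
At (-18, 150): z = −9.7 − 47.8 + 1467.95 = 1410.4 ft.

1410 ft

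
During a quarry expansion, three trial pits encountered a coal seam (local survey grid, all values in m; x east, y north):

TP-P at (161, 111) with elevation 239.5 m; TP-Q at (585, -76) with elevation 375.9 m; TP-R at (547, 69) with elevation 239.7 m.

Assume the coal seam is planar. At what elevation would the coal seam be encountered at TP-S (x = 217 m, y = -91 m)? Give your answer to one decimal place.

Two edge vectors: TP-P→TP-Q = (424, -187, 136.4), TP-P→TP-R = (386, -42, 0.2).
Normal n = (TP-P→TP-Q) × (TP-P→TP-R) = (5691.4, 52565.6, 54374).
So ∂z/∂x = −n_x/n_z = −0.10467 and ∂z/∂y = −n_y/n_z = −0.96674.
Intercept c from TP-P: 239.5 + 16.85 + 107.31 = 363.66.
At (217, -91): z = −22.7 + 88.0 + 363.66 = 428.9 m.

428.9 m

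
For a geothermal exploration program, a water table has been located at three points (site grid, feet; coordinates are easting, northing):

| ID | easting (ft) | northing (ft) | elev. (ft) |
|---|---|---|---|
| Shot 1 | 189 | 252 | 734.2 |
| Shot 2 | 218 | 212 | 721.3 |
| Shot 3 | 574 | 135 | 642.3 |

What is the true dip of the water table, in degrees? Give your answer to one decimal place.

14.7°

Two edge vectors: Shot 1→Shot 2 = (29, -40, -12.9), Shot 1→Shot 3 = (385, -117, -91.9).
Normal n = (Shot 1→Shot 2) × (Shot 1→Shot 3) = (2166.7, -2301.4, 12007).
So ∂z/∂easting = −n_x/n_z = −0.18045 and ∂z/∂northing = −n_y/n_z = 0.19167.
Gradient magnitude |∇z| = √(a² + b²) = √(0.03256 + 0.03674) = 0.26325.
True dip = arctan(0.26325) = 14.7°, dipping toward SE (azimuth ≈ 137°).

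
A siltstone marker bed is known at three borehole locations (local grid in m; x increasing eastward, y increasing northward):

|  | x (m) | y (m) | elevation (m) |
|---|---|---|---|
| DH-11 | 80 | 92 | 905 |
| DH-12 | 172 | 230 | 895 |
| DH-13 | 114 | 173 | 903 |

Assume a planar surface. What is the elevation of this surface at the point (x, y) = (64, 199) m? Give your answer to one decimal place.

914.1 m

Let the plane be z = a·x + b·y + c.
DH-12−DH-11: 92a + 138b = −10;  DH-13−DH-11: 34a + 81b = −2.
Solving gives a = −0.19348, b = 0.05652.
Then c = 905 − a·80 − b·92 = 915.28.
At (64, 199): z = −12.4 + 11.2 + 915.28 = 914.1 m.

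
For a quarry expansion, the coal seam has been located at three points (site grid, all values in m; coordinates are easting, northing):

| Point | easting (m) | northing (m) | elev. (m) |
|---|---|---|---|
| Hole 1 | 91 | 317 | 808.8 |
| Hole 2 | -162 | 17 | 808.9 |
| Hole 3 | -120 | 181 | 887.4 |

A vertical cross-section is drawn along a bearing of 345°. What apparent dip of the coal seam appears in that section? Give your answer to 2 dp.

Let the plane be z = a·easting + b·northing + c.
Hole 2−Hole 1: −253a − 300b = 0.1;  Hole 3−Hole 1: −211a − 136b = 78.6.
Solving gives a = −0.81567, b = 0.68755.
Unit vector along 345° is (sin 345°, cos 345°) = (-0.2588, 0.9659).
Slope in that direction = a·(-0.2588) + b·(0.9659) = 0.87523.
Apparent dip = arctan|0.87523| = 41.19° (true dip is 46.9°, so apparent ≤ true as expected).

41.19°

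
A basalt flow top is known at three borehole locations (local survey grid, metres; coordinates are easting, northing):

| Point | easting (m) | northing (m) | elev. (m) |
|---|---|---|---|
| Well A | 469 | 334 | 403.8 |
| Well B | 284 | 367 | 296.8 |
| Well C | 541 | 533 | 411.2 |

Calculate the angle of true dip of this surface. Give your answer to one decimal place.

Two edge vectors: Well A→Well B = (-185, 33, -107), Well A→Well C = (72, 199, 7.4).
Normal n = (Well A→Well B) × (Well A→Well C) = (21537.2, -6335, -39191).
So ∂z/∂easting = −n_x/n_z = 0.54954 and ∂z/∂northing = −n_y/n_z = −0.16164.
Gradient magnitude |∇z| = √(a² + b²) = √(0.30200 + 0.02613) = 0.57282.
True dip = arctan(0.57282) = 29.8°, dipping toward WNW (azimuth ≈ 286°).

29.8°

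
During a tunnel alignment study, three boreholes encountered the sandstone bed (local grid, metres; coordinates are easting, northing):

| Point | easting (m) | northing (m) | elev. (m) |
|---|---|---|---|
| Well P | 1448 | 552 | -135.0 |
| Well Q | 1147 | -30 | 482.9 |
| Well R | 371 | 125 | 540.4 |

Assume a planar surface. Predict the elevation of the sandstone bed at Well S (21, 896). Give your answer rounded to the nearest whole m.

-84 m

Let the plane be z = a·easting + b·northing + c.
Well Q−Well P: −301a − 582b = 617.9;  Well R−Well P: −1077a − 427b = 675.4.
Solving gives a = −0.25937, b = −0.92754.
Then c = -135 − a·1448 − b·552 = 752.57.
At (21, 896): z = −5.4 − 831.1 + 752.57 = -84.0 m.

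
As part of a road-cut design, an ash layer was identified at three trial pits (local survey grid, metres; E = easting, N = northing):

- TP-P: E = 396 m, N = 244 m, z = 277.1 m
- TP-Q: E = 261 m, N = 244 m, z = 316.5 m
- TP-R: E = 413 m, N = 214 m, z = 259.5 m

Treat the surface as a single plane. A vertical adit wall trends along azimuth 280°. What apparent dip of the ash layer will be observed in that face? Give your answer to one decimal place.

Two edge vectors: TP-P→TP-Q = (-135, 0, 39.4), TP-P→TP-R = (17, -30, -17.6).
Normal n = (TP-P→TP-Q) × (TP-P→TP-R) = (1182, -1706.2, 4050).
So ∂z/∂E = −n_x/n_z = −0.29185 and ∂z/∂N = −n_y/n_z = 0.42128.
Unit vector along 280° is (sin 280°, cos 280°) = (-0.9848, 0.1736).
Slope in that direction = a·(-0.9848) + b·(0.1736) = 0.36057.
Apparent dip = arctan|0.36057| = 19.8° (true dip is 27.1°, so apparent ≤ true as expected).

19.8°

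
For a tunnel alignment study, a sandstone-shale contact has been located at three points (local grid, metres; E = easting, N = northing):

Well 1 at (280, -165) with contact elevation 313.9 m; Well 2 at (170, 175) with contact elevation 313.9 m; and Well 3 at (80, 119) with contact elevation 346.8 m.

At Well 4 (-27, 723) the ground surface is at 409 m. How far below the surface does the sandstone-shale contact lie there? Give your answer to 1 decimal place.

89.1 m

Two edge vectors: Well 1→Well 2 = (-110, 340, 0), Well 1→Well 3 = (-200, 284, 32.9).
Normal n = (Well 1→Well 2) × (Well 1→Well 3) = (11186, 3619, 36760).
So ∂z/∂E = −n_x/n_z = −0.30430 and ∂z/∂N = −n_y/n_z = −0.09845.
Intercept c from Well 1: 313.9 + 85.20 − 16.24 = 382.86.
At (-27, 723): z_contact = 8.22 − 71.18 + 382.86 = 319.90 m.
Depth below ground = 409 − 319.90 = 89.1 m.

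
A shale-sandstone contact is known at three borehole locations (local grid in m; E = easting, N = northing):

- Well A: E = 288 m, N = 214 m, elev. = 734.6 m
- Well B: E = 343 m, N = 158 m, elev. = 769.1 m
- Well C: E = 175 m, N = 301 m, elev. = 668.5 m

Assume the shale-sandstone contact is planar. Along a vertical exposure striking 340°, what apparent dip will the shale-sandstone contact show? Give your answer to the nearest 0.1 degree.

17.5°

Two edge vectors: Well A→Well B = (55, -56, 34.5), Well A→Well C = (-113, 87, -66.1).
Normal n = (Well A→Well B) × (Well A→Well C) = (700.1, -263, -1543).
So ∂z/∂E = −n_x/n_z = 0.45373 and ∂z/∂N = −n_y/n_z = −0.17045.
Unit vector along 340° is (sin 340°, cos 340°) = (-0.3420, 0.9397).
Slope in that direction = a·(-0.3420) + b·(0.9397) = −0.31535.
Apparent dip = arctan|0.31535| = 17.5° (true dip is 25.9°, so apparent ≤ true as expected).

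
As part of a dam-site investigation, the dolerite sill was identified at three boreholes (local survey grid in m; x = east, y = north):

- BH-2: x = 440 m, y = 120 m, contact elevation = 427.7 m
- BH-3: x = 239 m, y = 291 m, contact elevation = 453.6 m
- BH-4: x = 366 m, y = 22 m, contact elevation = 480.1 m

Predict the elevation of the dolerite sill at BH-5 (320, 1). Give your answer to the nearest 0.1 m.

Two edge vectors: BH-2→BH-3 = (-201, 171, 25.9), BH-2→BH-4 = (-74, -98, 52.4).
Normal n = (BH-2→BH-3) × (BH-2→BH-4) = (11498.6, 8615.8, 32352).
So ∂z/∂x = −n_x/n_z = −0.35542 and ∂z/∂y = −n_y/n_z = −0.26631.
Intercept c from BH-2: 427.7 + 156.39 + 31.96 = 616.04.
At (320, 1): z = −113.7 − 0.3 + 616.04 = 502.0 m.

502.0 m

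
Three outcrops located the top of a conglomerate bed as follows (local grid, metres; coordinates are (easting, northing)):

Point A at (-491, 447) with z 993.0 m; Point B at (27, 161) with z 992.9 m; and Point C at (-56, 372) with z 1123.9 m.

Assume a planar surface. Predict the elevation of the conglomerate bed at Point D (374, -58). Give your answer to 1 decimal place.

971.1 m

Two edge vectors: Point A→Point B = (518, -286, -0.1), Point A→Point C = (435, -75, 130.9).
Normal n = (Point A→Point B) × (Point A→Point C) = (-37444.9, -67849.7, 85560).
So ∂z/∂E = −n_x/n_z = 0.43764 and ∂z/∂N = −n_y/n_z = 0.79301.
Intercept c from Point A: 993 + 214.88 − 354.47 = 853.41.
At (374, -58): z = 163.7 − 46.0 + 853.41 = 971.1 m.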